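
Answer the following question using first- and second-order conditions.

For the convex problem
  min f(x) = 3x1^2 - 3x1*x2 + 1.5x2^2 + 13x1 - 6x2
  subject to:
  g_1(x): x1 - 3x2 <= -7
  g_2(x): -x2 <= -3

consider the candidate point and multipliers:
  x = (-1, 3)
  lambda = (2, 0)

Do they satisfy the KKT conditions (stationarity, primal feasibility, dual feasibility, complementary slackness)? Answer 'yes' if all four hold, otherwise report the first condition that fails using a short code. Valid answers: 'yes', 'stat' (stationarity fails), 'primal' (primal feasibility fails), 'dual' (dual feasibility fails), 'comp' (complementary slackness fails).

Gradient of f: grad f(x) = Q x + c = (-2, 6)
Constraint values g_i(x) = a_i^T x - b_i:
  g_1((-1, 3)) = -3
  g_2((-1, 3)) = 0
Stationarity residual: grad f(x) + sum_i lambda_i a_i = (0, 0)
  -> stationarity OK
Primal feasibility (all g_i <= 0): OK
Dual feasibility (all lambda_i >= 0): OK
Complementary slackness (lambda_i * g_i(x) = 0 for all i): FAILS

Verdict: the first failing condition is complementary_slackness -> comp.

comp


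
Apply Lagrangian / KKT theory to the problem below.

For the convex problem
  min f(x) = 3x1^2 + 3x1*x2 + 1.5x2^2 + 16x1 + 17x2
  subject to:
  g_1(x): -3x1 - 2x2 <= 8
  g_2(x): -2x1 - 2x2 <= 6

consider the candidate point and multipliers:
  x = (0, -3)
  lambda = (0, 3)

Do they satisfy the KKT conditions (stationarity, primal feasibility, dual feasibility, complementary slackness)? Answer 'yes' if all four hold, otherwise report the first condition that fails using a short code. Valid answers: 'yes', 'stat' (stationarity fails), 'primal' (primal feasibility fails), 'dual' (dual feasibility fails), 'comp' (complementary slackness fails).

Gradient of f: grad f(x) = Q x + c = (7, 8)
Constraint values g_i(x) = a_i^T x - b_i:
  g_1((0, -3)) = -2
  g_2((0, -3)) = 0
Stationarity residual: grad f(x) + sum_i lambda_i a_i = (1, 2)
  -> stationarity FAILS
Primal feasibility (all g_i <= 0): OK
Dual feasibility (all lambda_i >= 0): OK
Complementary slackness (lambda_i * g_i(x) = 0 for all i): OK

Verdict: the first failing condition is stationarity -> stat.

stat


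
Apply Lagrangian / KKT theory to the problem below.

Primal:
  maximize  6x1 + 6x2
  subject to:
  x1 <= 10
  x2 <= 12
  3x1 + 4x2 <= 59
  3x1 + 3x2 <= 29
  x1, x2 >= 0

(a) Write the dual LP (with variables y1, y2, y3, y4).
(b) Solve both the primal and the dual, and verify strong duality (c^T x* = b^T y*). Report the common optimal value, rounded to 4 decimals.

The standard primal-dual pair for 'max c^T x s.t. A x <= b, x >= 0' is:
  Dual:  min b^T y  s.t.  A^T y >= c,  y >= 0.

So the dual LP is:
  minimize  10y1 + 12y2 + 59y3 + 29y4
  subject to:
    y1 + 3y3 + 3y4 >= 6
    y2 + 4y3 + 3y4 >= 6
    y1, y2, y3, y4 >= 0

Solving the primal: x* = (9.6667, 0).
  primal value c^T x* = 58.
Solving the dual: y* = (0, 0, 0, 2).
  dual value b^T y* = 58.
Strong duality: c^T x* = b^T y*. Confirmed.

58


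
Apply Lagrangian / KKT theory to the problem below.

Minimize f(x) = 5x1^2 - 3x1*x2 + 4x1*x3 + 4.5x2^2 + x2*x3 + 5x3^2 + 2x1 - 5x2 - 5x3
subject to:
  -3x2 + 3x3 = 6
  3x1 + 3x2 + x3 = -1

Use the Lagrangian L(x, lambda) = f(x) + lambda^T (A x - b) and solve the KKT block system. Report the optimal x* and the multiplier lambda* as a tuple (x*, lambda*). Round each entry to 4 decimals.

Form the Lagrangian:
  L(x, lambda) = (1/2) x^T Q x + c^T x + lambda^T (A x - b)
Stationarity (grad_x L = 0): Q x + c + A^T lambda = 0.
Primal feasibility: A x = b.

This gives the KKT block system:
  [ Q   A^T ] [ x     ]   [-c ]
  [ A    0  ] [ lambda ] = [ b ]

Solving the linear system:
  x*      = (-0.5938, -0.3046, 1.6954)
  lambda* = (-2.6738, -1.2523)
  f(x*)   = 3.3246

x* = (-0.5938, -0.3046, 1.6954), lambda* = (-2.6738, -1.2523)


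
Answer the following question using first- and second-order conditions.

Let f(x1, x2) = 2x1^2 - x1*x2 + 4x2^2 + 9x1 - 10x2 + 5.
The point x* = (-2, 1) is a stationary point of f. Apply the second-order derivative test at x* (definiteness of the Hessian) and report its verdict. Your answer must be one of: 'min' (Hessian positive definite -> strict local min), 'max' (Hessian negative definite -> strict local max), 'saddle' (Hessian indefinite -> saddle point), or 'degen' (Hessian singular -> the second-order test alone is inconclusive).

Compute the Hessian H = grad^2 f:
  H = [[4, -1], [-1, 8]]
Verify stationarity: grad f(x*) = H x* + g = (0, 0).
Eigenvalues of H: 3.7639, 8.2361.
Both eigenvalues > 0, so H is positive definite -> x* is a strict local min.

min


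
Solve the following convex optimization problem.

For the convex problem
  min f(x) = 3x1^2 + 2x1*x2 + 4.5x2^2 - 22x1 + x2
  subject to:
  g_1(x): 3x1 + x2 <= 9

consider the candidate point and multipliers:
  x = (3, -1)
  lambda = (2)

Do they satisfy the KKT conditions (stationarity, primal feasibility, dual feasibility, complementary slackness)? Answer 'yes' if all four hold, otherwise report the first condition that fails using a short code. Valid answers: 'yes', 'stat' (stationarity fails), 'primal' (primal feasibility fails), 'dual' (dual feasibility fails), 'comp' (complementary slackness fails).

Gradient of f: grad f(x) = Q x + c = (-6, -2)
Constraint values g_i(x) = a_i^T x - b_i:
  g_1((3, -1)) = -1
Stationarity residual: grad f(x) + sum_i lambda_i a_i = (0, 0)
  -> stationarity OK
Primal feasibility (all g_i <= 0): OK
Dual feasibility (all lambda_i >= 0): OK
Complementary slackness (lambda_i * g_i(x) = 0 for all i): FAILS

Verdict: the first failing condition is complementary_slackness -> comp.

comp


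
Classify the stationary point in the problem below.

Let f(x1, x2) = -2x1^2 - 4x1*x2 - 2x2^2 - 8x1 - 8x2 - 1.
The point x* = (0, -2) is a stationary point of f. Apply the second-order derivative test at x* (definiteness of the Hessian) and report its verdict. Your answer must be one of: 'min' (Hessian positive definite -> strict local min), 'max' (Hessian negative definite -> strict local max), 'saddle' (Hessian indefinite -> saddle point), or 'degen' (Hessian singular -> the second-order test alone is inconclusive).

Compute the Hessian H = grad^2 f:
  H = [[-4, -4], [-4, -4]]
Verify stationarity: grad f(x*) = H x* + g = (0, 0).
Eigenvalues of H: -8, 0.
H has a zero eigenvalue (singular; negative semidefinite but not definite), so H is neither positive definite, negative definite, nor indefinite. The second-order test alone is inconclusive -> degen.
(Indeed, f is constant along the null direction of H through x*, so x* is not a strict local extremum.)

degen


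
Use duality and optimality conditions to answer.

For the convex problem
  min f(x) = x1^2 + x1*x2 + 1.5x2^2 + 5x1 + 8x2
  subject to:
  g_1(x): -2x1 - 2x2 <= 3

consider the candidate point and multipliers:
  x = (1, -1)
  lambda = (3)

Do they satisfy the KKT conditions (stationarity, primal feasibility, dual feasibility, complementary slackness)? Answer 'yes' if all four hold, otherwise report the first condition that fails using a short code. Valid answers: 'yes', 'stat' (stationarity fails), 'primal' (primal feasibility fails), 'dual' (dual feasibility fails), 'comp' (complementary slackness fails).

Gradient of f: grad f(x) = Q x + c = (6, 6)
Constraint values g_i(x) = a_i^T x - b_i:
  g_1((1, -1)) = -3
Stationarity residual: grad f(x) + sum_i lambda_i a_i = (0, 0)
  -> stationarity OK
Primal feasibility (all g_i <= 0): OK
Dual feasibility (all lambda_i >= 0): OK
Complementary slackness (lambda_i * g_i(x) = 0 for all i): FAILS

Verdict: the first failing condition is complementary_slackness -> comp.

comp


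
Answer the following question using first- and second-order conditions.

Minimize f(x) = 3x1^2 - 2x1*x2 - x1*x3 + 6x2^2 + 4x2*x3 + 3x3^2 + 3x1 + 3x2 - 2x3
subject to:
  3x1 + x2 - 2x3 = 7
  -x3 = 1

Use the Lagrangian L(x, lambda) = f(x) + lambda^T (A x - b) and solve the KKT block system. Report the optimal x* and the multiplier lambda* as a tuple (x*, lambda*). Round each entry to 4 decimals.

Form the Lagrangian:
  L(x, lambda) = (1/2) x^T Q x + c^T x + lambda^T (A x - b)
Stationarity (grad_x L = 0): Q x + c + A^T lambda = 0.
Primal feasibility: A x = b.

This gives the KKT block system:
  [ Q   A^T ] [ x     ]   [-c ]
  [ A    0  ] [ lambda ] = [ b ]

Solving the linear system:
  x*      = (1.4524, 0.6429, -1)
  lambda* = (-3.8095, 0.7381)
  f(x*)   = 17.1071

x* = (1.4524, 0.6429, -1), lambda* = (-3.8095, 0.7381)


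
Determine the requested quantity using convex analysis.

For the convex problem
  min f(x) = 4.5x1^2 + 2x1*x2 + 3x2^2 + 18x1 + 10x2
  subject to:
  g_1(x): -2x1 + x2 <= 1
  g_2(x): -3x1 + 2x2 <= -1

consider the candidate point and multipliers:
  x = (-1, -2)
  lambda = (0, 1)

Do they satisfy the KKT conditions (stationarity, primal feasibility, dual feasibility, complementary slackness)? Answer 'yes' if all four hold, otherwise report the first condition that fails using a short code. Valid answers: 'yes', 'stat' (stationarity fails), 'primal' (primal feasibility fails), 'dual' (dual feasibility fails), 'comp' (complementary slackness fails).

Gradient of f: grad f(x) = Q x + c = (5, -4)
Constraint values g_i(x) = a_i^T x - b_i:
  g_1((-1, -2)) = -1
  g_2((-1, -2)) = 0
Stationarity residual: grad f(x) + sum_i lambda_i a_i = (2, -2)
  -> stationarity FAILS
Primal feasibility (all g_i <= 0): OK
Dual feasibility (all lambda_i >= 0): OK
Complementary slackness (lambda_i * g_i(x) = 0 for all i): OK

Verdict: the first failing condition is stationarity -> stat.

stat


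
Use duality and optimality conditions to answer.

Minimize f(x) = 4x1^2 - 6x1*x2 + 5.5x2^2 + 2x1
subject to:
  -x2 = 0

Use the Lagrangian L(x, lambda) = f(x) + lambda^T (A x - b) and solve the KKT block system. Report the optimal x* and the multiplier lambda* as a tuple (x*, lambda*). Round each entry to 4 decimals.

Form the Lagrangian:
  L(x, lambda) = (1/2) x^T Q x + c^T x + lambda^T (A x - b)
Stationarity (grad_x L = 0): Q x + c + A^T lambda = 0.
Primal feasibility: A x = b.

This gives the KKT block system:
  [ Q   A^T ] [ x     ]   [-c ]
  [ A    0  ] [ lambda ] = [ b ]

Solving the linear system:
  x*      = (-0.25, 0)
  lambda* = (1.5)
  f(x*)   = -0.25

x* = (-0.25, 0), lambda* = (1.5)


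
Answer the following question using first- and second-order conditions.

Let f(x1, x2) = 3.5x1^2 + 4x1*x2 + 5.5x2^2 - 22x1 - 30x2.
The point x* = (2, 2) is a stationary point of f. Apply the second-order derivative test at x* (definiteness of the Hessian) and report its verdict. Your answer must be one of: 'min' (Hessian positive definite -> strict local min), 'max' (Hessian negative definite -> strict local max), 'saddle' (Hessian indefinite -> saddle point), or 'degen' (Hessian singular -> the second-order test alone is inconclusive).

Compute the Hessian H = grad^2 f:
  H = [[7, 4], [4, 11]]
Verify stationarity: grad f(x*) = H x* + g = (0, 0).
Eigenvalues of H: 4.5279, 13.4721.
Both eigenvalues > 0, so H is positive definite -> x* is a strict local min.

min


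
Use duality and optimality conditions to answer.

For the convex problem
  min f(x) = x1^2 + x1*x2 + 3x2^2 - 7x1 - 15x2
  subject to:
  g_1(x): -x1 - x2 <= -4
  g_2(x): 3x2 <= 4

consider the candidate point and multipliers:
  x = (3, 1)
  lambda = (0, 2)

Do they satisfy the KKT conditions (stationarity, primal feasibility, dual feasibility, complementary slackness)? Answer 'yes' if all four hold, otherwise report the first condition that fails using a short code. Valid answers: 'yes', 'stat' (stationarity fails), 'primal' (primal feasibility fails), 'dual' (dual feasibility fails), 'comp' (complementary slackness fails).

Gradient of f: grad f(x) = Q x + c = (0, -6)
Constraint values g_i(x) = a_i^T x - b_i:
  g_1((3, 1)) = 0
  g_2((3, 1)) = -1
Stationarity residual: grad f(x) + sum_i lambda_i a_i = (0, 0)
  -> stationarity OK
Primal feasibility (all g_i <= 0): OK
Dual feasibility (all lambda_i >= 0): OK
Complementary slackness (lambda_i * g_i(x) = 0 for all i): FAILS

Verdict: the first failing condition is complementary_slackness -> comp.

comp


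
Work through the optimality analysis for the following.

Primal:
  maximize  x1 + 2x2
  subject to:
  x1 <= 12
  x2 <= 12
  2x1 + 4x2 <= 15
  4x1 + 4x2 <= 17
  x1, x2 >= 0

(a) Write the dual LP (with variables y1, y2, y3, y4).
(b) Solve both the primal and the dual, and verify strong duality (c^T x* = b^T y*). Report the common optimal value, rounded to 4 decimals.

The standard primal-dual pair for 'max c^T x s.t. A x <= b, x >= 0' is:
  Dual:  min b^T y  s.t.  A^T y >= c,  y >= 0.

So the dual LP is:
  minimize  12y1 + 12y2 + 15y3 + 17y4
  subject to:
    y1 + 2y3 + 4y4 >= 1
    y2 + 4y3 + 4y4 >= 2
    y1, y2, y3, y4 >= 0

Solving the primal: x* = (1, 3.25).
  primal value c^T x* = 7.5.
Solving the dual: y* = (0, 0, 0.5, 0).
  dual value b^T y* = 7.5.
Strong duality: c^T x* = b^T y*. Confirmed.

7.5


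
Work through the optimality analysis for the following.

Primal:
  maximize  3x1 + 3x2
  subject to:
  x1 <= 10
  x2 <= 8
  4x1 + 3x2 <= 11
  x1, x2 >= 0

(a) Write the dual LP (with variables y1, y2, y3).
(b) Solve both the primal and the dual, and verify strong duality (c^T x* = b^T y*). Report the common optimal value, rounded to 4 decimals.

The standard primal-dual pair for 'max c^T x s.t. A x <= b, x >= 0' is:
  Dual:  min b^T y  s.t.  A^T y >= c,  y >= 0.

So the dual LP is:
  minimize  10y1 + 8y2 + 11y3
  subject to:
    y1 + 4y3 >= 3
    y2 + 3y3 >= 3
    y1, y2, y3 >= 0

Solving the primal: x* = (0, 3.6667).
  primal value c^T x* = 11.
Solving the dual: y* = (0, 0, 1).
  dual value b^T y* = 11.
Strong duality: c^T x* = b^T y*. Confirmed.

11


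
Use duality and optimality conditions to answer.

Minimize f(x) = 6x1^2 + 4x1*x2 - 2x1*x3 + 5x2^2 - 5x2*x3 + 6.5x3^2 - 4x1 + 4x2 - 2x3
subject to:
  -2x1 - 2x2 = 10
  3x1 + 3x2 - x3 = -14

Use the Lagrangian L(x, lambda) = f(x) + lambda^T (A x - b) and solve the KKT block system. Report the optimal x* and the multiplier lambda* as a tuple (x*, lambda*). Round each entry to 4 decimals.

Form the Lagrangian:
  L(x, lambda) = (1/2) x^T Q x + c^T x + lambda^T (A x - b)
Stationarity (grad_x L = 0): Q x + c + A^T lambda = 0.
Primal feasibility: A x = b.

This gives the KKT block system:
  [ Q   A^T ] [ x     ]   [-c ]
  [ A    0  ] [ lambda ] = [ b ]

Solving the linear system:
  x*      = (-1.3571, -3.6429, -1)
  lambda* = (-7.5357, 5.9286)
  f(x*)   = 75.6071

x* = (-1.3571, -3.6429, -1), lambda* = (-7.5357, 5.9286)


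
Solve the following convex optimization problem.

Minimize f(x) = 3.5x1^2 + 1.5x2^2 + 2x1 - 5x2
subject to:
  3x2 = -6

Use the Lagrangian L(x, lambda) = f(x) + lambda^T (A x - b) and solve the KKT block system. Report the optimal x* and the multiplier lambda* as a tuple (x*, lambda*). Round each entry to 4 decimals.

Form the Lagrangian:
  L(x, lambda) = (1/2) x^T Q x + c^T x + lambda^T (A x - b)
Stationarity (grad_x L = 0): Q x + c + A^T lambda = 0.
Primal feasibility: A x = b.

This gives the KKT block system:
  [ Q   A^T ] [ x     ]   [-c ]
  [ A    0  ] [ lambda ] = [ b ]

Solving the linear system:
  x*      = (-0.2857, -2)
  lambda* = (3.6667)
  f(x*)   = 15.7143

x* = (-0.2857, -2), lambda* = (3.6667)


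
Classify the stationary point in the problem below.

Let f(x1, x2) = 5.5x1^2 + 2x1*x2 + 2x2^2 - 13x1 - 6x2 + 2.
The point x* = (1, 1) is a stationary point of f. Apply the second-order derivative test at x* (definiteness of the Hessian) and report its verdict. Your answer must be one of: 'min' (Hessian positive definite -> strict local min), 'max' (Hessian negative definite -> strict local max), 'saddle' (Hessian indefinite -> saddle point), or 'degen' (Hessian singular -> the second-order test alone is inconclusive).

Compute the Hessian H = grad^2 f:
  H = [[11, 2], [2, 4]]
Verify stationarity: grad f(x*) = H x* + g = (0, 0).
Eigenvalues of H: 3.4689, 11.5311.
Both eigenvalues > 0, so H is positive definite -> x* is a strict local min.

min


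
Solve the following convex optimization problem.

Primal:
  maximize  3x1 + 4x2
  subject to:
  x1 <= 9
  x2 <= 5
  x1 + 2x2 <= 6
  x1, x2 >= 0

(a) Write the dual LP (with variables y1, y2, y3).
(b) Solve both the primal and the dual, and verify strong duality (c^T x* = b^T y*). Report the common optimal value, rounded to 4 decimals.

The standard primal-dual pair for 'max c^T x s.t. A x <= b, x >= 0' is:
  Dual:  min b^T y  s.t.  A^T y >= c,  y >= 0.

So the dual LP is:
  minimize  9y1 + 5y2 + 6y3
  subject to:
    y1 + y3 >= 3
    y2 + 2y3 >= 4
    y1, y2, y3 >= 0

Solving the primal: x* = (6, 0).
  primal value c^T x* = 18.
Solving the dual: y* = (0, 0, 3).
  dual value b^T y* = 18.
Strong duality: c^T x* = b^T y*. Confirmed.

18


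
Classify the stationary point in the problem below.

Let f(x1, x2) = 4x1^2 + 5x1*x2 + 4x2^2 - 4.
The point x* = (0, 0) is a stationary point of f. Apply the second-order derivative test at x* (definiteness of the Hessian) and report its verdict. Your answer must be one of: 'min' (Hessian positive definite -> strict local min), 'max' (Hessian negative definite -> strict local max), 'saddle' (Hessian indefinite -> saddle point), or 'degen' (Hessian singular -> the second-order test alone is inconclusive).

Compute the Hessian H = grad^2 f:
  H = [[8, 5], [5, 8]]
Verify stationarity: grad f(x*) = H x* + g = (0, 0).
Eigenvalues of H: 3, 13.
Both eigenvalues > 0, so H is positive definite -> x* is a strict local min.

min


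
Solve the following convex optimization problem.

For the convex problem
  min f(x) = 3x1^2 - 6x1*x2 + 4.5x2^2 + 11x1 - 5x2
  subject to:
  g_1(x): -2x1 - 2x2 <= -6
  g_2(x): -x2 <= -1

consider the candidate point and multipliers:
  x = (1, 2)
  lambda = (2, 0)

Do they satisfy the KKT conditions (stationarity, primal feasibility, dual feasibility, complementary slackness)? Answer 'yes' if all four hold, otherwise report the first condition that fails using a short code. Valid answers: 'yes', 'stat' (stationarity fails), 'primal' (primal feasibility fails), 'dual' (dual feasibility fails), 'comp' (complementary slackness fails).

Gradient of f: grad f(x) = Q x + c = (5, 7)
Constraint values g_i(x) = a_i^T x - b_i:
  g_1((1, 2)) = 0
  g_2((1, 2)) = -1
Stationarity residual: grad f(x) + sum_i lambda_i a_i = (1, 3)
  -> stationarity FAILS
Primal feasibility (all g_i <= 0): OK
Dual feasibility (all lambda_i >= 0): OK
Complementary slackness (lambda_i * g_i(x) = 0 for all i): OK

Verdict: the first failing condition is stationarity -> stat.

stat


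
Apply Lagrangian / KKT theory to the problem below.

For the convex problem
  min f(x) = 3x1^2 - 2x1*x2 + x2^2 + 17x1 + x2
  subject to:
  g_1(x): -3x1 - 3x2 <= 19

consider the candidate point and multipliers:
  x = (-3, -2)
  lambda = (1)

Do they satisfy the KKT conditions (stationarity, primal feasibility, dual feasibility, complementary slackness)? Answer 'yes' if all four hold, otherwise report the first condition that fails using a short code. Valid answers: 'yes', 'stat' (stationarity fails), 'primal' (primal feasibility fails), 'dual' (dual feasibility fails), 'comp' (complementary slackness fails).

Gradient of f: grad f(x) = Q x + c = (3, 3)
Constraint values g_i(x) = a_i^T x - b_i:
  g_1((-3, -2)) = -4
Stationarity residual: grad f(x) + sum_i lambda_i a_i = (0, 0)
  -> stationarity OK
Primal feasibility (all g_i <= 0): OK
Dual feasibility (all lambda_i >= 0): OK
Complementary slackness (lambda_i * g_i(x) = 0 for all i): FAILS

Verdict: the first failing condition is complementary_slackness -> comp.

comp


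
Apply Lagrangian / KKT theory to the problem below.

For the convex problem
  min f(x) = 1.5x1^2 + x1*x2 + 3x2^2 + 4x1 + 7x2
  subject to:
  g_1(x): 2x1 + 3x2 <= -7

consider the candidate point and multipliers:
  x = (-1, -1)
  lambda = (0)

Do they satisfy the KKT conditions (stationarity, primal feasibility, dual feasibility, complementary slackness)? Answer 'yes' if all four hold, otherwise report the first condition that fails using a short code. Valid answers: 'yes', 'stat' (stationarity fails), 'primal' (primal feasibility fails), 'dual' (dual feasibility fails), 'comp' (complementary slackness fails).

Gradient of f: grad f(x) = Q x + c = (0, 0)
Constraint values g_i(x) = a_i^T x - b_i:
  g_1((-1, -1)) = 2
Stationarity residual: grad f(x) + sum_i lambda_i a_i = (0, 0)
  -> stationarity OK
Primal feasibility (all g_i <= 0): FAILS
Dual feasibility (all lambda_i >= 0): OK
Complementary slackness (lambda_i * g_i(x) = 0 for all i): OK

Verdict: the first failing condition is primal_feasibility -> primal.

primal


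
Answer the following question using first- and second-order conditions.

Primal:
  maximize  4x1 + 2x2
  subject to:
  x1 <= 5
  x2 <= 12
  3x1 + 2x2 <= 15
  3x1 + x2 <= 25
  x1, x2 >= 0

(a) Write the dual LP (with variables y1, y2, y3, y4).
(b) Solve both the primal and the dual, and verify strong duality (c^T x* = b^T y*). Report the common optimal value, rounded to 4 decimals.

The standard primal-dual pair for 'max c^T x s.t. A x <= b, x >= 0' is:
  Dual:  min b^T y  s.t.  A^T y >= c,  y >= 0.

So the dual LP is:
  minimize  5y1 + 12y2 + 15y3 + 25y4
  subject to:
    y1 + 3y3 + 3y4 >= 4
    y2 + 2y3 + y4 >= 2
    y1, y2, y3, y4 >= 0

Solving the primal: x* = (5, 0).
  primal value c^T x* = 20.
Solving the dual: y* = (1, 0, 1, 0).
  dual value b^T y* = 20.
Strong duality: c^T x* = b^T y*. Confirmed.

20


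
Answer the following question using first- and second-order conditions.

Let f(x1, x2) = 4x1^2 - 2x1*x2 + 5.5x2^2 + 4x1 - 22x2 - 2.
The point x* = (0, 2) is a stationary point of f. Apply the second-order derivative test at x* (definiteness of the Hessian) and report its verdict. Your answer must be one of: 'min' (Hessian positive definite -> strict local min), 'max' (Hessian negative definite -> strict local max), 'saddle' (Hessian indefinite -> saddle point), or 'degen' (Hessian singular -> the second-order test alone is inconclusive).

Compute the Hessian H = grad^2 f:
  H = [[8, -2], [-2, 11]]
Verify stationarity: grad f(x*) = H x* + g = (0, 0).
Eigenvalues of H: 7, 12.
Both eigenvalues > 0, so H is positive definite -> x* is a strict local min.

min


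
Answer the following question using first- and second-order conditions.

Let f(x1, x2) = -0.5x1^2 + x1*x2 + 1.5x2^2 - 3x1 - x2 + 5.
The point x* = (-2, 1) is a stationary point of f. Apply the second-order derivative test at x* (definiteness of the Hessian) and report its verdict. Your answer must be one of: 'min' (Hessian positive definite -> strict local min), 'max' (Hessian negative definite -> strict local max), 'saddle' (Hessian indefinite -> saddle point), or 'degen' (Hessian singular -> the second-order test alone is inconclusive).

Compute the Hessian H = grad^2 f:
  H = [[-1, 1], [1, 3]]
Verify stationarity: grad f(x*) = H x* + g = (0, 0).
Eigenvalues of H: -1.2361, 3.2361.
Eigenvalues have mixed signs, so H is indefinite -> x* is a saddle point.

saddle


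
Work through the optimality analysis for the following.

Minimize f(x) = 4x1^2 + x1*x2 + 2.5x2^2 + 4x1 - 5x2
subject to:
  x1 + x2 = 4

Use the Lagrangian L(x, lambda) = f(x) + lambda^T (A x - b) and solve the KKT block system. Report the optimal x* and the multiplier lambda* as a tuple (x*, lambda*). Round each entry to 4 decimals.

Form the Lagrangian:
  L(x, lambda) = (1/2) x^T Q x + c^T x + lambda^T (A x - b)
Stationarity (grad_x L = 0): Q x + c + A^T lambda = 0.
Primal feasibility: A x = b.

This gives the KKT block system:
  [ Q   A^T ] [ x     ]   [-c ]
  [ A    0  ] [ lambda ] = [ b ]

Solving the linear system:
  x*      = (0.6364, 3.3636)
  lambda* = (-12.4545)
  f(x*)   = 17.7727

x* = (0.6364, 3.3636), lambda* = (-12.4545)


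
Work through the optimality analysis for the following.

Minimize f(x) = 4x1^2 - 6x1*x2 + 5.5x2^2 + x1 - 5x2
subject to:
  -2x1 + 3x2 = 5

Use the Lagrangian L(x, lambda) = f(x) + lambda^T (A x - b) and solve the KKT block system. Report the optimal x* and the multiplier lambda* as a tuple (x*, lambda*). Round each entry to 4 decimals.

Form the Lagrangian:
  L(x, lambda) = (1/2) x^T Q x + c^T x + lambda^T (A x - b)
Stationarity (grad_x L = 0): Q x + c + A^T lambda = 0.
Primal feasibility: A x = b.

This gives the KKT block system:
  [ Q   A^T ] [ x     ]   [-c ]
  [ A    0  ] [ lambda ] = [ b ]

Solving the linear system:
  x*      = (0.0227, 1.6818)
  lambda* = (-4.4545)
  f(x*)   = 6.9432

x* = (0.0227, 1.6818), lambda* = (-4.4545)


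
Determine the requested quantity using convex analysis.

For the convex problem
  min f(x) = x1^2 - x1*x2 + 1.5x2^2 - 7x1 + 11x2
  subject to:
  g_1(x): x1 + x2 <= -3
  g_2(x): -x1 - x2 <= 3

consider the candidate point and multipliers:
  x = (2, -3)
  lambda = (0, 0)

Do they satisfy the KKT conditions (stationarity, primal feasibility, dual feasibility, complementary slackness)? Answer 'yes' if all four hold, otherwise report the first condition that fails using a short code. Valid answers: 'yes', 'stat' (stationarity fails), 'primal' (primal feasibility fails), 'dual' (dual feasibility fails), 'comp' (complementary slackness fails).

Gradient of f: grad f(x) = Q x + c = (0, 0)
Constraint values g_i(x) = a_i^T x - b_i:
  g_1((2, -3)) = 2
  g_2((2, -3)) = -2
Stationarity residual: grad f(x) + sum_i lambda_i a_i = (0, 0)
  -> stationarity OK
Primal feasibility (all g_i <= 0): FAILS
Dual feasibility (all lambda_i >= 0): OK
Complementary slackness (lambda_i * g_i(x) = 0 for all i): OK

Verdict: the first failing condition is primal_feasibility -> primal.

primal


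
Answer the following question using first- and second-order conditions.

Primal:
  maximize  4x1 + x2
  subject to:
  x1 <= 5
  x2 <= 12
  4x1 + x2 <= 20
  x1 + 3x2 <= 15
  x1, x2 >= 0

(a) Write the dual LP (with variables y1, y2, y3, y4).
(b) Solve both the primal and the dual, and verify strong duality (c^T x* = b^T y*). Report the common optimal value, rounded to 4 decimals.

The standard primal-dual pair for 'max c^T x s.t. A x <= b, x >= 0' is:
  Dual:  min b^T y  s.t.  A^T y >= c,  y >= 0.

So the dual LP is:
  minimize  5y1 + 12y2 + 20y3 + 15y4
  subject to:
    y1 + 4y3 + y4 >= 4
    y2 + y3 + 3y4 >= 1
    y1, y2, y3, y4 >= 0

Solving the primal: x* = (4.0909, 3.6364).
  primal value c^T x* = 20.
Solving the dual: y* = (0, 0, 1, 0).
  dual value b^T y* = 20.
Strong duality: c^T x* = b^T y*. Confirmed.

20


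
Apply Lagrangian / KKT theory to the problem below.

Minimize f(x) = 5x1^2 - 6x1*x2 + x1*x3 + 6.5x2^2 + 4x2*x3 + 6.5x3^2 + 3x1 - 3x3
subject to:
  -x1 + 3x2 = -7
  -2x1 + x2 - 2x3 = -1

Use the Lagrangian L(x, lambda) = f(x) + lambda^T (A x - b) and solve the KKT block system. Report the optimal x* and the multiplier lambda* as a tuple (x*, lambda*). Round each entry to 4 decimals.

Form the Lagrangian:
  L(x, lambda) = (1/2) x^T Q x + c^T x + lambda^T (A x - b)
Stationarity (grad_x L = 0): Q x + c + A^T lambda = 0.
Primal feasibility: A x = b.

This gives the KKT block system:
  [ Q   A^T ] [ x     ]   [-c ]
  [ A    0  ] [ lambda ] = [ b ]

Solving the linear system:
  x*      = (-1.8146, -2.9382, 0.8455)
  lambda* = (8.9051, -2.7881)
  f(x*)   = 25.7837

x* = (-1.8146, -2.9382, 0.8455), lambda* = (8.9051, -2.7881)


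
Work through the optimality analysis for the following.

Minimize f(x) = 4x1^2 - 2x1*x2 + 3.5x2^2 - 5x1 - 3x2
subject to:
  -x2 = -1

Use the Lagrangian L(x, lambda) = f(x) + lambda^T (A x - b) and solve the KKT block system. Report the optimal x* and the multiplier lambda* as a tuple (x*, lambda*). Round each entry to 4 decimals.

Form the Lagrangian:
  L(x, lambda) = (1/2) x^T Q x + c^T x + lambda^T (A x - b)
Stationarity (grad_x L = 0): Q x + c + A^T lambda = 0.
Primal feasibility: A x = b.

This gives the KKT block system:
  [ Q   A^T ] [ x     ]   [-c ]
  [ A    0  ] [ lambda ] = [ b ]

Solving the linear system:
  x*      = (0.875, 1)
  lambda* = (2.25)
  f(x*)   = -2.5625

x* = (0.875, 1), lambda* = (2.25)


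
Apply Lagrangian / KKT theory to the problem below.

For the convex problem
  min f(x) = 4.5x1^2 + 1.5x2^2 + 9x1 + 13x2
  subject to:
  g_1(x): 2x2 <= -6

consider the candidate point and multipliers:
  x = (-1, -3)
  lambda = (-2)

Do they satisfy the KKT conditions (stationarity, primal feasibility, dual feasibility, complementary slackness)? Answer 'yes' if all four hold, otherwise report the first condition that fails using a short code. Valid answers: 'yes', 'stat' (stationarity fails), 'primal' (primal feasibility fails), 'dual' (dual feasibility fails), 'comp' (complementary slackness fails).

Gradient of f: grad f(x) = Q x + c = (0, 4)
Constraint values g_i(x) = a_i^T x - b_i:
  g_1((-1, -3)) = 0
Stationarity residual: grad f(x) + sum_i lambda_i a_i = (0, 0)
  -> stationarity OK
Primal feasibility (all g_i <= 0): OK
Dual feasibility (all lambda_i >= 0): FAILS
Complementary slackness (lambda_i * g_i(x) = 0 for all i): OK

Verdict: the first failing condition is dual_feasibility -> dual.

dual


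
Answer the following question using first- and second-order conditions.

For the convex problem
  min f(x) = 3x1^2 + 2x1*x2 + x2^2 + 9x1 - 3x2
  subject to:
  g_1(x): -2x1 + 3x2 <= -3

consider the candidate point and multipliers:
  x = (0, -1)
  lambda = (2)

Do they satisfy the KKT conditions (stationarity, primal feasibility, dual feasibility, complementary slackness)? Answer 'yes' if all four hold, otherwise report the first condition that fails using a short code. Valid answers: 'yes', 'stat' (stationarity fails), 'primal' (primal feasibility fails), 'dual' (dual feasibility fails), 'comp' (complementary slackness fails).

Gradient of f: grad f(x) = Q x + c = (7, -5)
Constraint values g_i(x) = a_i^T x - b_i:
  g_1((0, -1)) = 0
Stationarity residual: grad f(x) + sum_i lambda_i a_i = (3, 1)
  -> stationarity FAILS
Primal feasibility (all g_i <= 0): OK
Dual feasibility (all lambda_i >= 0): OK
Complementary slackness (lambda_i * g_i(x) = 0 for all i): OK

Verdict: the first failing condition is stationarity -> stat.

stat


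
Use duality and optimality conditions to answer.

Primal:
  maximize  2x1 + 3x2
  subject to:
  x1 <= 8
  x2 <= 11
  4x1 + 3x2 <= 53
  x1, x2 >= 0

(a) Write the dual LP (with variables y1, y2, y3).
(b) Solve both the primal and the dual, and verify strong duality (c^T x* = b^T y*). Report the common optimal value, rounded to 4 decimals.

The standard primal-dual pair for 'max c^T x s.t. A x <= b, x >= 0' is:
  Dual:  min b^T y  s.t.  A^T y >= c,  y >= 0.

So the dual LP is:
  minimize  8y1 + 11y2 + 53y3
  subject to:
    y1 + 4y3 >= 2
    y2 + 3y3 >= 3
    y1, y2, y3 >= 0

Solving the primal: x* = (5, 11).
  primal value c^T x* = 43.
Solving the dual: y* = (0, 1.5, 0.5).
  dual value b^T y* = 43.
Strong duality: c^T x* = b^T y*. Confirmed.

43


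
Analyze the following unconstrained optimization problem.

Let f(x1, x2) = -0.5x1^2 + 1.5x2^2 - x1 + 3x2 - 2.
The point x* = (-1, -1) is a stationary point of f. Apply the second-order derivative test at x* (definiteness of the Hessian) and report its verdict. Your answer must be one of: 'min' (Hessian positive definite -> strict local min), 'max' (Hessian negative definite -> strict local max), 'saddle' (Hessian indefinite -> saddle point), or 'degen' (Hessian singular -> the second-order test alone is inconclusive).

Compute the Hessian H = grad^2 f:
  H = [[-1, 0], [0, 3]]
Verify stationarity: grad f(x*) = H x* + g = (0, 0).
Eigenvalues of H: -1, 3.
Eigenvalues have mixed signs, so H is indefinite -> x* is a saddle point.

saddle


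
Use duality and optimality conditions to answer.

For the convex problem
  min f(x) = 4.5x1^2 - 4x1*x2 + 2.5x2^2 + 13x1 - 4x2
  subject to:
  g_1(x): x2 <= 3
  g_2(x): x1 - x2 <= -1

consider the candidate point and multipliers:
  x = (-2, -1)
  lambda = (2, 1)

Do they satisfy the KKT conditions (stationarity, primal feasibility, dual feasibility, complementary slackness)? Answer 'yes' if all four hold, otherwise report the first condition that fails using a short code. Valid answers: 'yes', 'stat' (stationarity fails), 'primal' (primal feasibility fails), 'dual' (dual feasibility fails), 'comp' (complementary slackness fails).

Gradient of f: grad f(x) = Q x + c = (-1, -1)
Constraint values g_i(x) = a_i^T x - b_i:
  g_1((-2, -1)) = -4
  g_2((-2, -1)) = 0
Stationarity residual: grad f(x) + sum_i lambda_i a_i = (0, 0)
  -> stationarity OK
Primal feasibility (all g_i <= 0): OK
Dual feasibility (all lambda_i >= 0): OK
Complementary slackness (lambda_i * g_i(x) = 0 for all i): FAILS

Verdict: the first failing condition is complementary_slackness -> comp.

comp


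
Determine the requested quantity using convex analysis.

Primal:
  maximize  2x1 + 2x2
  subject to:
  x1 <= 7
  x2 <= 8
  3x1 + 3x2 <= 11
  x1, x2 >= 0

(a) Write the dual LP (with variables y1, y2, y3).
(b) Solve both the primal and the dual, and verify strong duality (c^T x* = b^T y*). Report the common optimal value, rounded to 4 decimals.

The standard primal-dual pair for 'max c^T x s.t. A x <= b, x >= 0' is:
  Dual:  min b^T y  s.t.  A^T y >= c,  y >= 0.

So the dual LP is:
  minimize  7y1 + 8y2 + 11y3
  subject to:
    y1 + 3y3 >= 2
    y2 + 3y3 >= 2
    y1, y2, y3 >= 0

Solving the primal: x* = (3.6667, 0).
  primal value c^T x* = 7.3333.
Solving the dual: y* = (0, 0, 0.6667).
  dual value b^T y* = 7.3333.
Strong duality: c^T x* = b^T y*. Confirmed.

7.3333


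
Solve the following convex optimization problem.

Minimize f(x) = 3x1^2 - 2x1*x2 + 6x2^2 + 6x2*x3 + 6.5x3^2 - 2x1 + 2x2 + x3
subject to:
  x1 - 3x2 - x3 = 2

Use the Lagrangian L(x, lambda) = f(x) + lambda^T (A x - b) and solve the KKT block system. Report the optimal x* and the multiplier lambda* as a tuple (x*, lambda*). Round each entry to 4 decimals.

Form the Lagrangian:
  L(x, lambda) = (1/2) x^T Q x + c^T x + lambda^T (A x - b)
Stationarity (grad_x L = 0): Q x + c + A^T lambda = 0.
Primal feasibility: A x = b.

This gives the KKT block system:
  [ Q   A^T ] [ x     ]   [-c ]
  [ A    0  ] [ lambda ] = [ b ]

Solving the linear system:
  x*      = (0.4354, -0.5351, 0.0406)
  lambda* = (-1.6827)
  f(x*)   = 0.7325

x* = (0.4354, -0.5351, 0.0406), lambda* = (-1.6827)


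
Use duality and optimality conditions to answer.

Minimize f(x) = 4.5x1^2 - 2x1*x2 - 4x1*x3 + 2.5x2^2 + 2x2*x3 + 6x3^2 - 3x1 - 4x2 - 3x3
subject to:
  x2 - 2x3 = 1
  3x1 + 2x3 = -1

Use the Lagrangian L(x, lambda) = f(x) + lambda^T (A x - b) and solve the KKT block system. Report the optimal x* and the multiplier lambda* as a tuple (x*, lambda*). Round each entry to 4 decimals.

Form the Lagrangian:
  L(x, lambda) = (1/2) x^T Q x + c^T x + lambda^T (A x - b)
Stationarity (grad_x L = 0): Q x + c + A^T lambda = 0.
Primal feasibility: A x = b.

This gives the KKT block system:
  [ Q   A^T ] [ x     ]   [-c ]
  [ A    0  ] [ lambda ] = [ b ]

Solving the linear system:
  x*      = (-0.2236, 0.6707, -0.1646)
  lambda* = (0.5285, 1.8984)
  f(x*)   = -0.0742

x* = (-0.2236, 0.6707, -0.1646), lambda* = (0.5285, 1.8984)


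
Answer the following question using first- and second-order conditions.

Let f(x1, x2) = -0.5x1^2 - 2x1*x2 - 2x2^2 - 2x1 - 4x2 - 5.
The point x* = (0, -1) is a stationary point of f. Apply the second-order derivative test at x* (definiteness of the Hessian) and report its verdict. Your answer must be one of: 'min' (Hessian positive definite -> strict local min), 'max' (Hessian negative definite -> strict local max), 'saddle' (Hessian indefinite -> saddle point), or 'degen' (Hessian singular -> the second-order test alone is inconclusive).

Compute the Hessian H = grad^2 f:
  H = [[-1, -2], [-2, -4]]
Verify stationarity: grad f(x*) = H x* + g = (0, 0).
Eigenvalues of H: -5, 0.
H has a zero eigenvalue (singular; negative semidefinite but not definite), so H is neither positive definite, negative definite, nor indefinite. The second-order test alone is inconclusive -> degen.
(Indeed, f is constant along the null direction of H through x*, so x* is not a strict local extremum.)

degen


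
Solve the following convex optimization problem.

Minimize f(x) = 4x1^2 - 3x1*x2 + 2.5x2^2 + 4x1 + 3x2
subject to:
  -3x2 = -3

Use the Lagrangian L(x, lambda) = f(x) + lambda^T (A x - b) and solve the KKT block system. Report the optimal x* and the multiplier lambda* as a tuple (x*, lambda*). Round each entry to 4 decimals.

Form the Lagrangian:
  L(x, lambda) = (1/2) x^T Q x + c^T x + lambda^T (A x - b)
Stationarity (grad_x L = 0): Q x + c + A^T lambda = 0.
Primal feasibility: A x = b.

This gives the KKT block system:
  [ Q   A^T ] [ x     ]   [-c ]
  [ A    0  ] [ lambda ] = [ b ]

Solving the linear system:
  x*      = (-0.125, 1)
  lambda* = (2.7917)
  f(x*)   = 5.4375

x* = (-0.125, 1), lambda* = (2.7917)


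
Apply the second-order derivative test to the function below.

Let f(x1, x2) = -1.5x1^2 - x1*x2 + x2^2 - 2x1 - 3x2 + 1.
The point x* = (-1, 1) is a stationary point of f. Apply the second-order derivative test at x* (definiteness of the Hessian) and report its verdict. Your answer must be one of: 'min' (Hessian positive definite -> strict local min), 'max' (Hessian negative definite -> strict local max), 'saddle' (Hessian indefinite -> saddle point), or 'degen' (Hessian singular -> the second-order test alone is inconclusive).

Compute the Hessian H = grad^2 f:
  H = [[-3, -1], [-1, 2]]
Verify stationarity: grad f(x*) = H x* + g = (0, 0).
Eigenvalues of H: -3.1926, 2.1926.
Eigenvalues have mixed signs, so H is indefinite -> x* is a saddle point.

saddle


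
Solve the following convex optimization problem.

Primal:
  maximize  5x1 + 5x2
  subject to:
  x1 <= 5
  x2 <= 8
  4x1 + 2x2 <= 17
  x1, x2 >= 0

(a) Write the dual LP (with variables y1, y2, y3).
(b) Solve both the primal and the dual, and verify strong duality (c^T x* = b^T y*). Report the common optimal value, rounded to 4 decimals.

The standard primal-dual pair for 'max c^T x s.t. A x <= b, x >= 0' is:
  Dual:  min b^T y  s.t.  A^T y >= c,  y >= 0.

So the dual LP is:
  minimize  5y1 + 8y2 + 17y3
  subject to:
    y1 + 4y3 >= 5
    y2 + 2y3 >= 5
    y1, y2, y3 >= 0

Solving the primal: x* = (0.25, 8).
  primal value c^T x* = 41.25.
Solving the dual: y* = (0, 2.5, 1.25).
  dual value b^T y* = 41.25.
Strong duality: c^T x* = b^T y*. Confirmed.

41.25


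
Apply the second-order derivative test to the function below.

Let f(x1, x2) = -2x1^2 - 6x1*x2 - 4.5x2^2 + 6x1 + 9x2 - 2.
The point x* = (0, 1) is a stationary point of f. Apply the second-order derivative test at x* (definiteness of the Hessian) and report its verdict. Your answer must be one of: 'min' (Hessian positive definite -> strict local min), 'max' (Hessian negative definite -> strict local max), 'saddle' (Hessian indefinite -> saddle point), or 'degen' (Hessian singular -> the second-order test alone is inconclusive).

Compute the Hessian H = grad^2 f:
  H = [[-4, -6], [-6, -9]]
Verify stationarity: grad f(x*) = H x* + g = (0, 0).
Eigenvalues of H: -13, 0.
H has a zero eigenvalue (singular; negative semidefinite but not definite), so H is neither positive definite, negative definite, nor indefinite. The second-order test alone is inconclusive -> degen.
(Indeed, f is constant along the null direction of H through x*, so x* is not a strict local extremum.)

degen


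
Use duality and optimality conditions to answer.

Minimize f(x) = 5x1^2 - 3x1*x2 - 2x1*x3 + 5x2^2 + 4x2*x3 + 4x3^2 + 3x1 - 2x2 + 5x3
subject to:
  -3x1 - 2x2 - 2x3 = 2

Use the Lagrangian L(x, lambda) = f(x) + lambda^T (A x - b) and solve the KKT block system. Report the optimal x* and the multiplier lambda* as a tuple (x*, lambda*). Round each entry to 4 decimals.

Form the Lagrangian:
  L(x, lambda) = (1/2) x^T Q x + c^T x + lambda^T (A x - b)
Stationarity (grad_x L = 0): Q x + c + A^T lambda = 0.
Primal feasibility: A x = b.

This gives the KKT block system:
  [ Q   A^T ] [ x     ]   [-c ]
  [ A    0  ] [ lambda ] = [ b ]

Solving the linear system:
  x*      = (-0.3492, 0.4746, -0.9508)
  lambda* = (-0.0048)
  f(x*)   = -3.3706

x* = (-0.3492, 0.4746, -0.9508), lambda* = (-0.0048)


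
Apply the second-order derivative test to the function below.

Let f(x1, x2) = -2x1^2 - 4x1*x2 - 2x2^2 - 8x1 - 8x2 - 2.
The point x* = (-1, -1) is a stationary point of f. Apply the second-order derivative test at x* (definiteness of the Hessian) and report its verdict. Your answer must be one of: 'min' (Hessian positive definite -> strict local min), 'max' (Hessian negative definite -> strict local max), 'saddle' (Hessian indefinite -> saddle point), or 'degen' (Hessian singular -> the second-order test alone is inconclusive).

Compute the Hessian H = grad^2 f:
  H = [[-4, -4], [-4, -4]]
Verify stationarity: grad f(x*) = H x* + g = (0, 0).
Eigenvalues of H: -8, 0.
H has a zero eigenvalue (singular; negative semidefinite but not definite), so H is neither positive definite, negative definite, nor indefinite. The second-order test alone is inconclusive -> degen.
(Indeed, f is constant along the null direction of H through x*, so x* is not a strict local extremum.)

degen
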